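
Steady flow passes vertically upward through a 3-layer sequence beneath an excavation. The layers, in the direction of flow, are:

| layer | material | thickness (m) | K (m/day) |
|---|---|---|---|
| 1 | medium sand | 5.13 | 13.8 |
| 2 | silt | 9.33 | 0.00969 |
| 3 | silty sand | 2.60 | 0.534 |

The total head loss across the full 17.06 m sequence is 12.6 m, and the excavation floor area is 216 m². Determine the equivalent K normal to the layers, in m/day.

0.0176

Flow is perpendicular to layering, so the layers act in series and the equivalent K is the thickness-weighted harmonic mean.
Total thickness L = 5.13 + 9.33 + 2.60 = 17.06 m.
Σ(b_i/K_i) = 5.13/13.8 + 9.33/0.00969 + 2.60/0.534 = 968.1 d.
K_eq = L / Σ(b_i/K_i) = 17.06 / 968.1 = 0.01762 m/day.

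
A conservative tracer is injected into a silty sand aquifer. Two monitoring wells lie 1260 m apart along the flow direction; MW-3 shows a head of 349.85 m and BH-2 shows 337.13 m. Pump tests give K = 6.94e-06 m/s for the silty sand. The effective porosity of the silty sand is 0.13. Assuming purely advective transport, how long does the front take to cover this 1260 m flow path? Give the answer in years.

74.1

Convert K: 6.94e-06 m/s × 86400 = 0.5996 m/day.
Hydraulic gradient i = (349.85 − 337.13) / 1260 = 12.72 / 1260 = 0.01010.
Darcy flux q = K · i = 0.5996 × 0.01010 = 0.006053 m/day.
Seepage velocity v = q / n_e = 0.006053 / 0.13 = 0.04656 m/day.
Travel time t = L / v = 1260 / 0.04656 = 27060 days = 74.09 years.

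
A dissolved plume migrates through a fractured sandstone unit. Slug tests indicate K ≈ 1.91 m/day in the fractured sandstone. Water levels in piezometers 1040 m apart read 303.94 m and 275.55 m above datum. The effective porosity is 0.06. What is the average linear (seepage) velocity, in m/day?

Hydraulic gradient i = (303.94 − 275.55) / 1040 = 28.39 / 1040 = 0.02730.
Darcy flux q = K · i = 1.910 × 0.02730 = 0.05214 m/day.
Seepage velocity v = q / n_e = 0.05214 / 0.06 = 0.8690 m/day.

0.869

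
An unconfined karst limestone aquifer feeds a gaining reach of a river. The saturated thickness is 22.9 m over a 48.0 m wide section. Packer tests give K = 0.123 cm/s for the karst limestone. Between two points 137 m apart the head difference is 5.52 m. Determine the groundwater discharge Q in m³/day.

Convert K: 0.123 cm/s × 864 = 106.3 m/day.
Cross-sectional area A = 48.0 × 22.9 = 1099 m².
Hydraulic gradient i = Δh / L = 5.52 / 137 = 0.04029.
Darcy's law: Q = K · A · i = 106.3 × 1099 × 0.04029 = 4707 m³/day.

4710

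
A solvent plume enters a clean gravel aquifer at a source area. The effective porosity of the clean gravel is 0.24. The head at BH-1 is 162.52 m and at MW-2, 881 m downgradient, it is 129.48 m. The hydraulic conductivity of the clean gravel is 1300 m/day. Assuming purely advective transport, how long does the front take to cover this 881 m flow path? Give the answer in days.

Hydraulic gradient i = (162.52 − 129.48) / 881 = 33.04 / 881 = 0.03750.
Darcy flux q = K · i = 1300 × 0.03750 = 48.75 m/day.
Seepage velocity v = q / n_e = 48.75 / 0.24 = 203.1 m/day.
Travel time t = L / v = 881 / 203.1 = 4.337 days.

4.34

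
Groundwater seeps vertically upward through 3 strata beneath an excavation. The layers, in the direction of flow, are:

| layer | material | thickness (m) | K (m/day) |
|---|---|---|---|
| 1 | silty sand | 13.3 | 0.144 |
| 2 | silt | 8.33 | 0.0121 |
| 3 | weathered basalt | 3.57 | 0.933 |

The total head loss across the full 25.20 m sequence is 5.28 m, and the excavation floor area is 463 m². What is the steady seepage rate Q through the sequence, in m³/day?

Flow is perpendicular to layering, so the layers act in series and the equivalent K is the thickness-weighted harmonic mean.
Total thickness L = 13.3 + 8.33 + 3.57 = 25.20 m.
Σ(b_i/K_i) = 13.3/0.144 + 8.33/0.0121 + 3.57/0.933 = 784.6 d.
K_eq = L / Σ(b_i/K_i) = 25.20 / 784.6 = 0.03212 m/day.
Q = K_eq · A · (Δh/L) = 0.03212 × 463 × (5.28/25.20) = 3.116 m³/day.

3.12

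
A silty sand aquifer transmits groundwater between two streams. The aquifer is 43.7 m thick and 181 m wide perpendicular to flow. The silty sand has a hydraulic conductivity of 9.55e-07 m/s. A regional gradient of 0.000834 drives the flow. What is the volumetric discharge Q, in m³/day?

Convert K: 9.55e-07 m/s × 86400 = 0.08251 m/day.
Cross-sectional area A = 181 × 43.7 = 7910 m².
Hydraulic gradient i = 0.000834.
Darcy's law: Q = K · A · i = 0.08251 × 7910 × 0.0008340 = 0.5443 m³/day.

0.544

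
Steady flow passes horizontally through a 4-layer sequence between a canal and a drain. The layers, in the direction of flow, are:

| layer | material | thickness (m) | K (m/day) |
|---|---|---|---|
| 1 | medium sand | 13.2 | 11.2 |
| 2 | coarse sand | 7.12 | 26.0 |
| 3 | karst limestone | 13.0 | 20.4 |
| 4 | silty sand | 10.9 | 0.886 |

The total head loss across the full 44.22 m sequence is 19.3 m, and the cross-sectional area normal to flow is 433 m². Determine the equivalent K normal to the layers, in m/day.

3.07

Flow is perpendicular to layering, so the layers act in series and the equivalent K is the thickness-weighted harmonic mean.
Total thickness L = 13.2 + 7.12 + 13.0 + 10.9 = 44.22 m.
Σ(b_i/K_i) = 13.2/11.2 + 7.12/26.0 + 13.0/20.4 + 10.9/0.886 = 14.39 d.
K_eq = L / Σ(b_i/K_i) = 44.22 / 14.39 = 3.073 m/day.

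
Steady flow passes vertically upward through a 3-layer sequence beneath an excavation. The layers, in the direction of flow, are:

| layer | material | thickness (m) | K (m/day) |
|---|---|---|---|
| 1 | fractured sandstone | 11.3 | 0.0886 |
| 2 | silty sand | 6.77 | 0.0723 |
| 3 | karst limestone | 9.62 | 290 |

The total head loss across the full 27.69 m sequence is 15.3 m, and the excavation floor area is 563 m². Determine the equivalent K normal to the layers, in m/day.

0.125

Flow is perpendicular to layering, so the layers act in series and the equivalent K is the thickness-weighted harmonic mean.
Total thickness L = 11.3 + 6.77 + 9.62 = 27.69 m.
Σ(b_i/K_i) = 11.3/0.0886 + 6.77/0.0723 + 9.62/290 = 221.2 d.
K_eq = L / Σ(b_i/K_i) = 27.69 / 221.2 = 0.1252 m/day.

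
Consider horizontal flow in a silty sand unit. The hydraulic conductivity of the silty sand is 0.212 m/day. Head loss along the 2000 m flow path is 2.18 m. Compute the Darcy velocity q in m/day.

0.000231

Hydraulic gradient i = Δh / L = 2.18 / 2000 = 0.001090.
Specific discharge q = K · i = 0.2120 × 0.001090 = 0.0002311 m/day.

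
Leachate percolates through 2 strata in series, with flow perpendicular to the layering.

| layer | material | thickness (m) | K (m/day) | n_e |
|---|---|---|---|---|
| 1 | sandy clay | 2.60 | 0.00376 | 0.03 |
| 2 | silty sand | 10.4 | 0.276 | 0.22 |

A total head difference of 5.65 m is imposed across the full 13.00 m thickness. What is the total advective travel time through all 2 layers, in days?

With flow normal to the layers, continuity requires the same specific discharge q through every layer.
Σ(b_i/K_i) = 2.60/0.00376 + 10.4/0.276 = 729.2 d.
q = Δh / Σ(b_i/K_i) = 5.65 / 729.2 = 0.007749 m/day.
In each layer the seepage velocity is v_i = q/n_i, so the layer transit time is t_i = b_i·n_i / q:
  layer 1 (sandy clay): t_1 = 2.60 × 0.03 / 0.007749 = 10.07 d
  layer 2 (silty sand): t_2 = 10.4 × 0.22 / 0.007749 = 295.3 d
Total t = Σ t_i = 305.3 days.

305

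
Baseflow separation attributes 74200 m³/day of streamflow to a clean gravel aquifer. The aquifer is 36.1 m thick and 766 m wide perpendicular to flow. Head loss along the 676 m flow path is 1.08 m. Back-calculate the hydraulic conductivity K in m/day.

1680

Cross-sectional area A = 766 × 36.1 = 27653 m².
Hydraulic gradient i = Δh / L = 1.08 / 676 = 0.001598.
From Q = K·A·i, K = Q / (A·i) = 74200 / (27653 × 0.001598) = 1680 m/day.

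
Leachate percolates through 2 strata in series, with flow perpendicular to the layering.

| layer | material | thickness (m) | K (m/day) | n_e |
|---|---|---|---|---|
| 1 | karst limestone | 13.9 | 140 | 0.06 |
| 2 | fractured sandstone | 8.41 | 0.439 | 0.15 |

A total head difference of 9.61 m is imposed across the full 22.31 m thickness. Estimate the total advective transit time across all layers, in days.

With flow normal to the layers, continuity requires the same specific discharge q through every layer.
Σ(b_i/K_i) = 13.9/140 + 8.41/0.439 = 19.26 d.
q = Δh / Σ(b_i/K_i) = 9.61 / 19.26 = 0.4991 m/day.
In each layer the seepage velocity is v_i = q/n_i, so the layer transit time is t_i = b_i·n_i / q:
  layer 1 (karst limestone): t_1 = 13.9 × 0.06 / 0.4991 = 1.671 d
  layer 2 (fractured sandstone): t_2 = 8.41 × 0.15 / 0.4991 = 2.528 d
Total t = Σ t_i = 4.199 days.

4.20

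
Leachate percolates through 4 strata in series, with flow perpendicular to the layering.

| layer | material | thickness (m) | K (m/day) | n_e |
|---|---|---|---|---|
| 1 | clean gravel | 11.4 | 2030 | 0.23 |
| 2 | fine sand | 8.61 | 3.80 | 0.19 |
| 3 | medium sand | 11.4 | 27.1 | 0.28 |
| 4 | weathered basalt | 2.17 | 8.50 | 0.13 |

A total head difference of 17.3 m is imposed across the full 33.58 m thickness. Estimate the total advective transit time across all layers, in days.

With flow normal to the layers, continuity requires the same specific discharge q through every layer.
Σ(b_i/K_i) = 11.4/2030 + 8.61/3.80 + 11.4/27.1 + 2.17/8.50 = 2.947 d.
q = Δh / Σ(b_i/K_i) = 17.3 / 2.947 = 5.870 m/day.
In each layer the seepage velocity is v_i = q/n_i, so the layer transit time is t_i = b_i·n_i / q:
  layer 1 (clean gravel): t_1 = 11.4 × 0.23 / 5.870 = 0.4467 d
  layer 2 (fine sand): t_2 = 8.61 × 0.19 / 5.870 = 0.2787 d
  layer 3 (medium sand): t_3 = 11.4 × 0.28 / 5.870 = 0.5438 d
  layer 4 (weathered basalt): t_4 = 2.17 × 0.13 / 5.870 = 0.04806 d
Total t = Σ t_i = 1.317 days.

1.32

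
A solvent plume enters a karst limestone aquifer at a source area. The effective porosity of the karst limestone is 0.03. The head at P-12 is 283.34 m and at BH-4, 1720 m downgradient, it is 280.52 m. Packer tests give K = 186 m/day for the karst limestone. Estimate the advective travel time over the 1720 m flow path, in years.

0.463

Hydraulic gradient i = (283.34 − 280.52) / 1720 = 2.82 / 1720 = 0.001640.
Darcy flux q = K · i = 186.0 × 0.001640 = 0.3050 m/day.
Seepage velocity v = q / n_e = 0.3050 / 0.03 = 10.17 m/day.
Travel time t = L / v = 1720 / 10.17 = 169.2 days = 0.4633 years.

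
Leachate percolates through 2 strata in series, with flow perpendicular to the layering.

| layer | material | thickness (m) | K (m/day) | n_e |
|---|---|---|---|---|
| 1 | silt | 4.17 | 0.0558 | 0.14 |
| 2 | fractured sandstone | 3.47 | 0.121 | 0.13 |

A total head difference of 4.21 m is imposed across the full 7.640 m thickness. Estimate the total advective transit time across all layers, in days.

25.4

With flow normal to the layers, continuity requires the same specific discharge q through every layer.
Σ(b_i/K_i) = 4.17/0.0558 + 3.47/0.121 = 103.4 d.
q = Δh / Σ(b_i/K_i) = 4.21 / 103.4 = 0.04071 m/day.
In each layer the seepage velocity is v_i = q/n_i, so the layer transit time is t_i = b_i·n_i / q:
  layer 1 (silt): t_1 = 4.17 × 0.14 / 0.04071 = 14.34 d
  layer 2 (fractured sandstone): t_2 = 3.47 × 0.13 / 0.04071 = 11.08 d
Total t = Σ t_i = 25.42 days.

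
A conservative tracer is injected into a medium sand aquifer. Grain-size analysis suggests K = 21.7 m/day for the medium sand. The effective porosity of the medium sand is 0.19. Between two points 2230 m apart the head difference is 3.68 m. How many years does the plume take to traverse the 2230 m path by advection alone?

Hydraulic gradient i = Δh / L = 3.68 / 2230 = 0.001650.
Darcy flux q = K · i = 21.70 × 0.001650 = 0.03581 m/day.
Seepage velocity v = q / n_e = 0.03581 / 0.19 = 0.1885 m/day.
Travel time t = L / v = 2230 / 0.1885 = 11832 days = 32.39 years.

32.4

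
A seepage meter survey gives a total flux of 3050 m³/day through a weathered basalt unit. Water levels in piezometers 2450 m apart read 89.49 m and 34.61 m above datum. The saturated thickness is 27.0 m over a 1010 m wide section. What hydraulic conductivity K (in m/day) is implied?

Cross-sectional area A = 1010 × 27.0 = 27270 m².
Hydraulic gradient i = (89.49 − 34.61) / 2450 = 54.88 / 2450 = 0.02240.
From Q = K·A·i, K = Q / (A·i) = 3050 / (27270 × 0.02240) = 4.993 m/day.

4.99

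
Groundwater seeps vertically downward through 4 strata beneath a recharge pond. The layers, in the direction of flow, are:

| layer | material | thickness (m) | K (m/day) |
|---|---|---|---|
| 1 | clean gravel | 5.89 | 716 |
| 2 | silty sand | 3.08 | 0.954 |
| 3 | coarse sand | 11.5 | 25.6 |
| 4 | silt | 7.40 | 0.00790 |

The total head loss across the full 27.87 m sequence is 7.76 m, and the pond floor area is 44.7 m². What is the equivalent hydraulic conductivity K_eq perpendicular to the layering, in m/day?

0.0296

Flow is perpendicular to layering, so the layers act in series and the equivalent K is the thickness-weighted harmonic mean.
Total thickness L = 5.89 + 3.08 + 11.5 + 7.40 = 27.87 m.
Σ(b_i/K_i) = 5.89/716 + 3.08/0.954 + 11.5/25.6 + 7.40/0.00790 = 940.4 d.
K_eq = L / Σ(b_i/K_i) = 27.87 / 940.4 = 0.02964 m/day.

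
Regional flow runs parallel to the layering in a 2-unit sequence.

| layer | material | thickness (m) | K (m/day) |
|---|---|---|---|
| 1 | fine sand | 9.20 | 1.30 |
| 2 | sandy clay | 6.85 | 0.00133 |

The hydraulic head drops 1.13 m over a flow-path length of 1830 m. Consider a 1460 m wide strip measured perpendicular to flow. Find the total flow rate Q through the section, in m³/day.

10.8

Flow is parallel to layering, so each bed carries its own Darcy discharge and the transmissivities add.
Σ(K_i·b_i) = 1.30×9.20 + 0.00133×6.85 = 11.97 m²/day.
Hydraulic gradient i = Δh / L = 1.13 / 1830 = 0.0006175.
Q = Σ(K_i·b_i) · W · i = 11.97 × 1460 × 0.0006175 = 10.79 m³/day.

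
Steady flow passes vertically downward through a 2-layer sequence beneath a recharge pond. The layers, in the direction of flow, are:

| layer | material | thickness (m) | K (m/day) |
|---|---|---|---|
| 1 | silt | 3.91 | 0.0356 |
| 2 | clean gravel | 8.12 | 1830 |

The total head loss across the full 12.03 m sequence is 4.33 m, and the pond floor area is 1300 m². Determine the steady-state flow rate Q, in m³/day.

51.2

Flow is perpendicular to layering, so the layers act in series and the equivalent K is the thickness-weighted harmonic mean.
Total thickness L = 3.91 + 8.12 = 12.03 m.
Σ(b_i/K_i) = 3.91/0.0356 + 8.12/1830 = 109.8 d.
K_eq = L / Σ(b_i/K_i) = 12.03 / 109.8 = 0.1095 m/day.
Q = K_eq · A · (Δh/L) = 0.1095 × 1300 × (4.33/12.03) = 51.25 m³/day.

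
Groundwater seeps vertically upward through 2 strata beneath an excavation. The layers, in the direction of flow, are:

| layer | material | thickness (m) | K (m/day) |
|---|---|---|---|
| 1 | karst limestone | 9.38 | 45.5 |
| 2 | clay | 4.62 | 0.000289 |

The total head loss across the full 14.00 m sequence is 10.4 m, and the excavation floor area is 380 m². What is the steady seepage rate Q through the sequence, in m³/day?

Flow is perpendicular to layering, so the layers act in series and the equivalent K is the thickness-weighted harmonic mean.
Total thickness L = 9.38 + 4.62 = 14.00 m.
Σ(b_i/K_i) = 9.38/45.5 + 4.62/0.000289 = 15986 d.
K_eq = L / Σ(b_i/K_i) = 14.00 / 15986 = 0.0008757 m/day.
Q = K_eq · A · (Δh/L) = 0.0008757 × 380 × (10.4/14.00) = 0.2472 m³/day.

0.247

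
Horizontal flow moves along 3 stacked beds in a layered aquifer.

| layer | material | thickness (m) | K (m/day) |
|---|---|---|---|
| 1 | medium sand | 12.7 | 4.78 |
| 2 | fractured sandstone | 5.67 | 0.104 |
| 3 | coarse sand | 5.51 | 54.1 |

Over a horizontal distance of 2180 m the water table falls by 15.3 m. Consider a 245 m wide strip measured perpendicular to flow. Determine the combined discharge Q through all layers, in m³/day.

618

Flow is parallel to layering, so each bed carries its own Darcy discharge and the transmissivities add.
Σ(K_i·b_i) = 4.78×12.7 + 0.104×5.67 + 54.1×5.51 = 359.4 m²/day.
Hydraulic gradient i = Δh / L = 15.3 / 2180 = 0.007018.
Q = Σ(K_i·b_i) · W · i = 359.4 × 245 × 0.007018 = 618.0 m³/day.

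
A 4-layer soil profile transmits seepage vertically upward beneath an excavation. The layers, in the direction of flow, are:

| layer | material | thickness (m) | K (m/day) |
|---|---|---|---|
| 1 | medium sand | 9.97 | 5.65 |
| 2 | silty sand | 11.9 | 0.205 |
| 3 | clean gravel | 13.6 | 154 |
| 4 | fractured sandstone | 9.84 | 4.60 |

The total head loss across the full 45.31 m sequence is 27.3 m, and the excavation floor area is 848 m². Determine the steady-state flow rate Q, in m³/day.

Flow is perpendicular to layering, so the layers act in series and the equivalent K is the thickness-weighted harmonic mean.
Total thickness L = 9.97 + 11.9 + 13.6 + 9.84 = 45.31 m.
Σ(b_i/K_i) = 9.97/5.65 + 11.9/0.205 + 13.6/154 + 9.84/4.60 = 62.04 d.
K_eq = L / Σ(b_i/K_i) = 45.31 / 62.04 = 0.7303 m/day.
Q = K_eq · A · (Δh/L) = 0.7303 × 848 × (27.3/45.31) = 373.1 m³/day.

373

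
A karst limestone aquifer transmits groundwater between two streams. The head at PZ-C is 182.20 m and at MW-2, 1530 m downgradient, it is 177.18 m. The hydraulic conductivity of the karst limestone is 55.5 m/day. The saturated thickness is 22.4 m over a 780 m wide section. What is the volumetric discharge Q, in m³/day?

3180

Cross-sectional area A = 780 × 22.4 = 17472 m².
Hydraulic gradient i = (182.20 − 177.18) / 1530 = 5.02 / 1530 = 0.003281.
Darcy's law: Q = K · A · i = 55.50 × 17472 × 0.003281 = 3182 m³/day.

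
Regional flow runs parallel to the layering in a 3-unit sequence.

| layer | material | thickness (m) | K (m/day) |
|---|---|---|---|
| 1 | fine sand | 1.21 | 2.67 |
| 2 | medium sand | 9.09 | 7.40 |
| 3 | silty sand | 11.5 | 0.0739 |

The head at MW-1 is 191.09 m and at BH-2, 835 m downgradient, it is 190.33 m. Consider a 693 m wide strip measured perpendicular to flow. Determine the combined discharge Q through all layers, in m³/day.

45.0

Flow is parallel to layering, so each bed carries its own Darcy discharge and the transmissivities add.
Σ(K_i·b_i) = 2.67×1.21 + 7.40×9.09 + 0.0739×11.5 = 71.35 m²/day.
Hydraulic gradient i = (191.09 − 190.33) / 835 = 0.76 / 835 = 0.0009102.
Q = Σ(K_i·b_i) · W · i = 71.35 × 693 × 0.0009102 = 45.00 m³/day.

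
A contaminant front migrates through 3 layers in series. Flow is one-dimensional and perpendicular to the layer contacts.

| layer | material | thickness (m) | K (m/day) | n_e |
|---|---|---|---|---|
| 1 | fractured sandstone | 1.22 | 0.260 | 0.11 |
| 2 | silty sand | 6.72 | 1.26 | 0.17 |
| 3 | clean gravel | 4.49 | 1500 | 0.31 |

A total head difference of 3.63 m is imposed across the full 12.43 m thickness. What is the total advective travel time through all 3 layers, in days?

With flow normal to the layers, continuity requires the same specific discharge q through every layer.
Σ(b_i/K_i) = 1.22/0.260 + 6.72/1.26 + 4.49/1500 = 10.03 d.
q = Δh / Σ(b_i/K_i) = 3.63 / 10.03 = 0.3620 m/day.
In each layer the seepage velocity is v_i = q/n_i, so the layer transit time is t_i = b_i·n_i / q:
  layer 1 (fractured sandstone): t_1 = 1.22 × 0.11 / 0.3620 = 0.3708 d
  layer 2 (silty sand): t_2 = 6.72 × 0.17 / 0.3620 = 3.156 d
  layer 3 (clean gravel): t_3 = 4.49 × 0.31 / 0.3620 = 3.845 d
Total t = Σ t_i = 7.372 days.

7.37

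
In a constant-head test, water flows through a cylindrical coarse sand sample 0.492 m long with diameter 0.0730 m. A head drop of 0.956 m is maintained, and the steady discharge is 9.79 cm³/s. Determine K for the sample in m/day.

104

Cross-sectional area A = π·(d/2)² = π × (0.0730/2)² = 0.004185 m².
Convert discharge: 9.79 cm³/s = 9.790e-06 m³/s.
Darcy's law rearranged: K = Q·L / (A·Δh) = 9.790e-06 × 0.492 / (0.004185 × 0.956) = 0.001204 m/s = 104.0 m/day.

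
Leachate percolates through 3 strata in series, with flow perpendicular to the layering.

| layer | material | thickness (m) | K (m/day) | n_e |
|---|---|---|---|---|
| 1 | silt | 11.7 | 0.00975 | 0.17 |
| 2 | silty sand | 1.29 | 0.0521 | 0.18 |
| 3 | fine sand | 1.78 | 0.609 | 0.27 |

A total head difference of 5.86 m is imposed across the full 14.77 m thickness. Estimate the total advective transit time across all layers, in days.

With flow normal to the layers, continuity requires the same specific discharge q through every layer.
Σ(b_i/K_i) = 11.7/0.00975 + 1.29/0.0521 + 1.78/0.609 = 1228 d.
q = Δh / Σ(b_i/K_i) = 5.86 / 1228 = 0.004773 m/day.
In each layer the seepage velocity is v_i = q/n_i, so the layer transit time is t_i = b_i·n_i / q:
  layer 1 (silt): t_1 = 11.7 × 0.17 / 0.004773 = 416.7 d
  layer 2 (silty sand): t_2 = 1.29 × 0.18 / 0.004773 = 48.65 d
  layer 3 (fine sand): t_3 = 1.78 × 0.27 / 0.004773 = 100.7 d
Total t = Σ t_i = 566.0 days.

566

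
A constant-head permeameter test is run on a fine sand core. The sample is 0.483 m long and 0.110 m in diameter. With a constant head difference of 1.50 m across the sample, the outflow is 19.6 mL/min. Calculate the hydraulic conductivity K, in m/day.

Cross-sectional area A = π·(d/2)² = π × (0.110/2)² = 0.009503 m².
Convert discharge: 19.6 mL/min = 3.267e-07 m³/s.
Darcy's law rearranged: K = Q·L / (A·Δh) = 3.267e-07 × 0.483 / (0.009503 × 1.50) = 1.107e-05 m/s = 0.9563 m/day.

0.956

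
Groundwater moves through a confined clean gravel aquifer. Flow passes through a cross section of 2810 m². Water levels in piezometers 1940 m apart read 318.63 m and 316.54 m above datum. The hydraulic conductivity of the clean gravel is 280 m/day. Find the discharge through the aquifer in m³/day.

Hydraulic gradient i = (318.63 − 316.54) / 1940 = 2.09 / 1940 = 0.001077.
Darcy's law: Q = K · A · i = 280.0 × 2810 × 0.001077 = 847.6 m³/day.

848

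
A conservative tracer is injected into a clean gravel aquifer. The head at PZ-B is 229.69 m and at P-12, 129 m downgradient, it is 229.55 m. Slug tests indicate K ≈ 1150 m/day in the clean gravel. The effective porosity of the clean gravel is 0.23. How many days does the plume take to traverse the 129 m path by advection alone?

23.8

Hydraulic gradient i = (229.69 − 229.55) / 129 = 0.14 / 129 = 0.001085.
Darcy flux q = K · i = 1150 × 0.001085 = 1.248 m/day.
Seepage velocity v = q / n_e = 1.248 / 0.23 = 5.426 m/day.
Travel time t = L / v = 129 / 5.426 = 23.77 days.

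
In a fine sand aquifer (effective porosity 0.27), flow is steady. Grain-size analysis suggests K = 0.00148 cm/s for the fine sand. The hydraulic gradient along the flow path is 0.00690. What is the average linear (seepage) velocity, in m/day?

0.0327

Convert K: 0.00148 cm/s × 864 = 1.279 m/day.
Hydraulic gradient i = 0.00690.
Darcy flux q = K · i = 1.279 × 0.006900 = 0.008823 m/day.
Seepage velocity v = q / n_e = 0.008823 / 0.27 = 0.03268 m/day.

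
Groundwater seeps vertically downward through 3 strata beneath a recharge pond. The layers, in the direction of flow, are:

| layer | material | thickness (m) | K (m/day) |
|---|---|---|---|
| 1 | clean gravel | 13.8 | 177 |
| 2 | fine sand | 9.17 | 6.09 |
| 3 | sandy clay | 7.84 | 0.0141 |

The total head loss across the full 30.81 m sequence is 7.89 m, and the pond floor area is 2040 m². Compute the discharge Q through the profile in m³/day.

Flow is perpendicular to layering, so the layers act in series and the equivalent K is the thickness-weighted harmonic mean.
Total thickness L = 13.8 + 9.17 + 7.84 = 30.81 m.
Σ(b_i/K_i) = 13.8/177 + 9.17/6.09 + 7.84/0.0141 = 557.6 d.
K_eq = L / Σ(b_i/K_i) = 30.81 / 557.6 = 0.05525 m/day.
Q = K_eq · A · (Δh/L) = 0.05525 × 2040 × (7.89/30.81) = 28.87 m³/day.

28.9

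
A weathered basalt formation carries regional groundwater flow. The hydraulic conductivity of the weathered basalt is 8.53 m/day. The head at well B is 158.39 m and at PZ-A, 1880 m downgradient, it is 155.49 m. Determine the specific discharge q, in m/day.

0.0132

Hydraulic gradient i = (158.39 − 155.49) / 1880 = 2.9 / 1880 = 0.001543.
Specific discharge q = K · i = 8.530 × 0.001543 = 0.01316 m/day.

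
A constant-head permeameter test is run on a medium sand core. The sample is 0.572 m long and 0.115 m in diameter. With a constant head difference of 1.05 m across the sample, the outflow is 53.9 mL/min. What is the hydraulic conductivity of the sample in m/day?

Cross-sectional area A = π·(d/2)² = π × (0.115/2)² = 0.01039 m².
Convert discharge: 53.9 mL/min = 8.983e-07 m³/s.
Darcy's law rearranged: K = Q·L / (A·Δh) = 8.983e-07 × 0.572 / (0.01039 × 1.05) = 4.711e-05 m/s = 4.071 m/day.

4.07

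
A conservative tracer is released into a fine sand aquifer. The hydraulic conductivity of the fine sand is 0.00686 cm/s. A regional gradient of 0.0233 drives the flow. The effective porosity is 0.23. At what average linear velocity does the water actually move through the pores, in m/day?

Convert K: 0.00686 cm/s × 864 = 5.927 m/day.
Hydraulic gradient i = 0.0233.
Darcy flux q = K · i = 5.927 × 0.02330 = 0.1381 m/day.
Seepage velocity v = q / n_e = 0.1381 / 0.23 = 0.6004 m/day.

0.600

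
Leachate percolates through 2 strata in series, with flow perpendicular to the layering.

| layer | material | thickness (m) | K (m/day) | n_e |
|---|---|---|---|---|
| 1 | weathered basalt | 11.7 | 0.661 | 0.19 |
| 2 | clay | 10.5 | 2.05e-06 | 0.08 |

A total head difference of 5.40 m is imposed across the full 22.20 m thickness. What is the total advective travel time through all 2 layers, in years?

With flow normal to the layers, continuity requires the same specific discharge q through every layer.
Σ(b_i/K_i) = 11.7/0.661 + 10.5/2.05e-06 = 5.122e+06 d.
q = Δh / Σ(b_i/K_i) = 5.40 / 5.122e+06 = 1.054e-06 m/day.
In each layer the seepage velocity is v_i = q/n_i, so the layer transit time is t_i = b_i·n_i / q:
  layer 1 (weathered basalt): t_1 = 11.7 × 0.19 / 1.054e-06 = 2.109e+06 d
  layer 2 (clay): t_2 = 10.5 × 0.08 / 1.054e-06 = 7.968e+05 d
Total t = Σ t_i = 2.905e+06 days = 7954 years.

7950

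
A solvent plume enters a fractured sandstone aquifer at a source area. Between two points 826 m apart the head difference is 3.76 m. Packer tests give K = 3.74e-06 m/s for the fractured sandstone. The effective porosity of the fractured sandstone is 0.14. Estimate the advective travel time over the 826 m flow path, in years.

Convert K: 3.74e-06 m/s × 86400 = 0.3231 m/day.
Hydraulic gradient i = Δh / L = 3.76 / 826 = 0.004552.
Darcy flux q = K · i = 0.3231 × 0.004552 = 0.001471 m/day.
Seepage velocity v = q / n_e = 0.001471 / 0.14 = 0.01051 m/day.
Travel time t = L / v = 826 / 0.01051 = 78617 days = 215.2 years.

215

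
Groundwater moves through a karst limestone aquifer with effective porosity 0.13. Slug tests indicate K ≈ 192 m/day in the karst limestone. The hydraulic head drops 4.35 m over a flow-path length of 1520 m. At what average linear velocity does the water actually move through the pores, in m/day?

4.23

Hydraulic gradient i = Δh / L = 4.35 / 1520 = 0.002862.
Darcy flux q = K · i = 192.0 × 0.002862 = 0.5495 m/day.
Seepage velocity v = q / n_e = 0.5495 / 0.13 = 4.227 m/day.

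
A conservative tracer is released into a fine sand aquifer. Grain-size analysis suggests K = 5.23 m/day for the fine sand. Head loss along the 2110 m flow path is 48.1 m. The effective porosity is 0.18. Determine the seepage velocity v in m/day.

Hydraulic gradient i = Δh / L = 48.1 / 2110 = 0.02280.
Darcy flux q = K · i = 5.230 × 0.02280 = 0.1192 m/day.
Seepage velocity v = q / n_e = 0.1192 / 0.18 = 0.6624 m/day.

0.662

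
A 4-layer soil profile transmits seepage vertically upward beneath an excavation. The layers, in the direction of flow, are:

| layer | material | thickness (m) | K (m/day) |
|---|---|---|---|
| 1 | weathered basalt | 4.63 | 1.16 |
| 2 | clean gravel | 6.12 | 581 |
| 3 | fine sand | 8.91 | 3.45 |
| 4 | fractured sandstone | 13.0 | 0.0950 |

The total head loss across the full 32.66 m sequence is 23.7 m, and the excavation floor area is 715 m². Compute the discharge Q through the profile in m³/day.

118

Flow is perpendicular to layering, so the layers act in series and the equivalent K is the thickness-weighted harmonic mean.
Total thickness L = 4.63 + 6.12 + 8.91 + 13.0 = 32.66 m.
Σ(b_i/K_i) = 4.63/1.16 + 6.12/581 + 8.91/3.45 + 13.0/0.0950 = 143.4 d.
K_eq = L / Σ(b_i/K_i) = 32.66 / 143.4 = 0.2277 m/day.
Q = K_eq · A · (Δh/L) = 0.2277 × 715 × (23.7/32.66) = 118.1 m³/day.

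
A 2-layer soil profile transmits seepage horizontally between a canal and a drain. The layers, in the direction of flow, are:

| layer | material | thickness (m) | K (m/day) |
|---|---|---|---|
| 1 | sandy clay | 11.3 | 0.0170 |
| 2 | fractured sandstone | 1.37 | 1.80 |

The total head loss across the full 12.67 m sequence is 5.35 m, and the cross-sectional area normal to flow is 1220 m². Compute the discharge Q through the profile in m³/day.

Flow is perpendicular to layering, so the layers act in series and the equivalent K is the thickness-weighted harmonic mean.
Total thickness L = 11.3 + 1.37 = 12.67 m.
Σ(b_i/K_i) = 11.3/0.0170 + 1.37/1.80 = 665.5 d.
K_eq = L / Σ(b_i/K_i) = 12.67 / 665.5 = 0.01904 m/day.
Q = K_eq · A · (Δh/L) = 0.01904 × 1220 × (5.35/12.67) = 9.808 m³/day.

9.81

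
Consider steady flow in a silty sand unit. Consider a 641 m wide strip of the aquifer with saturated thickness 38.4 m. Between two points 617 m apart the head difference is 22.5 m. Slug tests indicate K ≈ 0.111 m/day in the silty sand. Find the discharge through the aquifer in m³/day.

Cross-sectional area A = 641 × 38.4 = 24614 m².
Hydraulic gradient i = Δh / L = 22.5 / 617 = 0.03647.
Darcy's law: Q = K · A · i = 0.1110 × 24614 × 0.03647 = 99.63 m³/day.

99.6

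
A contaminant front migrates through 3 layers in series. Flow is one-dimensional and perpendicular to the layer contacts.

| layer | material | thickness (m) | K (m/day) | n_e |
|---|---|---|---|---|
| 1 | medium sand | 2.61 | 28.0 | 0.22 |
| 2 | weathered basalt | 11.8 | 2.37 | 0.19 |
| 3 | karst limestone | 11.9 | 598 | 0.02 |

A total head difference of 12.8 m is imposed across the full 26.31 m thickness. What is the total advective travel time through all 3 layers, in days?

1.22

With flow normal to the layers, continuity requires the same specific discharge q through every layer.
Σ(b_i/K_i) = 2.61/28.0 + 11.8/2.37 + 11.9/598 = 5.092 d.
q = Δh / Σ(b_i/K_i) = 12.8 / 5.092 = 2.514 m/day.
In each layer the seepage velocity is v_i = q/n_i, so the layer transit time is t_i = b_i·n_i / q:
  layer 1 (medium sand): t_1 = 2.61 × 0.22 / 2.514 = 0.2284 d
  layer 2 (weathered basalt): t_2 = 11.8 × 0.19 / 2.514 = 0.8919 d
  layer 3 (karst limestone): t_3 = 11.9 × 0.02 / 2.514 = 0.09468 d
Total t = Σ t_i = 1.215 days.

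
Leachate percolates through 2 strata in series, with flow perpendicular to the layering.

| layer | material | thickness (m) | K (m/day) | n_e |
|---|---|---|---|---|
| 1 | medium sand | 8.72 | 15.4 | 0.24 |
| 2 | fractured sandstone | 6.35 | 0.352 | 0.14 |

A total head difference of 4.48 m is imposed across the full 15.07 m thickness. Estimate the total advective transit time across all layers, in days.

With flow normal to the layers, continuity requires the same specific discharge q through every layer.
Σ(b_i/K_i) = 8.72/15.4 + 6.35/0.352 = 18.61 d.
q = Δh / Σ(b_i/K_i) = 4.48 / 18.61 = 0.2408 m/day.
In each layer the seepage velocity is v_i = q/n_i, so the layer transit time is t_i = b_i·n_i / q:
  layer 1 (medium sand): t_1 = 8.72 × 0.24 / 0.2408 = 8.692 d
  layer 2 (fractured sandstone): t_2 = 6.35 × 0.14 / 0.2408 = 3.692 d
Total t = Σ t_i = 12.38 days.

12.4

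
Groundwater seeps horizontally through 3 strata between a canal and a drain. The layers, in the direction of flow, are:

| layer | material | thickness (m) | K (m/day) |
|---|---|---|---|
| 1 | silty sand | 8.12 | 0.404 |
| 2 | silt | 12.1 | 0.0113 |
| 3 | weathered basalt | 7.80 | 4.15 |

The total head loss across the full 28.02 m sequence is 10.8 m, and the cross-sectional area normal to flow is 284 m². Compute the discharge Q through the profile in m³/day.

2.81

Flow is perpendicular to layering, so the layers act in series and the equivalent K is the thickness-weighted harmonic mean.
Total thickness L = 8.12 + 12.1 + 7.80 = 28.02 m.
Σ(b_i/K_i) = 8.12/0.404 + 12.1/0.0113 + 7.80/4.15 = 1093 d.
K_eq = L / Σ(b_i/K_i) = 28.02 / 1093 = 0.02564 m/day.
Q = K_eq · A · (Δh/L) = 0.02564 × 284 × (10.8/28.02) = 2.807 m³/day.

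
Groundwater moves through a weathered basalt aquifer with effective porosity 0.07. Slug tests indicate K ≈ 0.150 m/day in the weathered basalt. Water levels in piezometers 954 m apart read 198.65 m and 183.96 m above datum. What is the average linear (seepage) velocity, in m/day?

0.0330

Hydraulic gradient i = (198.65 − 183.96) / 954 = 14.69 / 954 = 0.01540.
Darcy flux q = K · i = 0.1500 × 0.01540 = 0.002310 m/day.
Seepage velocity v = q / n_e = 0.002310 / 0.07 = 0.03300 m/day.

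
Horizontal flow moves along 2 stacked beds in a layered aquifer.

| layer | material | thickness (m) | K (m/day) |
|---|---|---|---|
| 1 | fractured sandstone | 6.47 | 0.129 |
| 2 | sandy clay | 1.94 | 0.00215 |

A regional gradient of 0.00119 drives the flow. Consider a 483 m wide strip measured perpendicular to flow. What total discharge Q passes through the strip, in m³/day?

Flow is parallel to layering, so each bed carries its own Darcy discharge and the transmissivities add.
Σ(K_i·b_i) = 0.129×6.47 + 0.00215×1.94 = 0.8388 m²/day.
Hydraulic gradient i = 0.00119.
Q = Σ(K_i·b_i) · W · i = 0.8388 × 483 × 0.001190 = 0.4821 m³/day.

0.482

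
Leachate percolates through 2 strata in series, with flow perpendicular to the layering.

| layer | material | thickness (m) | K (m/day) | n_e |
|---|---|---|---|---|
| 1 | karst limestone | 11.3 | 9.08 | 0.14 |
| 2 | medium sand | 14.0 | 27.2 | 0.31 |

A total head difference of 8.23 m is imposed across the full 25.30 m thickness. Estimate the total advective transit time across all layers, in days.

1.27

With flow normal to the layers, continuity requires the same specific discharge q through every layer.
Σ(b_i/K_i) = 11.3/9.08 + 14.0/27.2 = 1.759 d.
q = Δh / Σ(b_i/K_i) = 8.23 / 1.759 = 4.678 m/day.
In each layer the seepage velocity is v_i = q/n_i, so the layer transit time is t_i = b_i·n_i / q:
  layer 1 (karst limestone): t_1 = 11.3 × 0.14 / 4.678 = 0.3382 d
  layer 2 (medium sand): t_2 = 14.0 × 0.31 / 4.678 = 0.9277 d
Total t = Σ t_i = 1.266 days.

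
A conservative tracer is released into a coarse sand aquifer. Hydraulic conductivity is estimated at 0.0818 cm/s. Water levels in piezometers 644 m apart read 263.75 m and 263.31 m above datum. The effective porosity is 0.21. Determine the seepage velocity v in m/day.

0.230

Convert K: 0.0818 cm/s × 864 = 70.68 m/day.
Hydraulic gradient i = (263.75 − 263.31) / 644 = 0.44 / 644 = 0.0006832.
Darcy flux q = K · i = 70.68 × 0.0006832 = 0.04829 m/day.
Seepage velocity v = q / n_e = 0.04829 / 0.21 = 0.2299 m/day.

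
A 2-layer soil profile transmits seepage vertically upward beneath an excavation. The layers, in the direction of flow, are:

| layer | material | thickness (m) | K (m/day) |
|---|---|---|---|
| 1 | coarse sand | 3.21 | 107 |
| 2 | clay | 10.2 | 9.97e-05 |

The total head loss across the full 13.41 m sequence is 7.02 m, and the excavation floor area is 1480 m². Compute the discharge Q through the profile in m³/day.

0.102

Flow is perpendicular to layering, so the layers act in series and the equivalent K is the thickness-weighted harmonic mean.
Total thickness L = 3.21 + 10.2 = 13.41 m.
Σ(b_i/K_i) = 3.21/107 + 10.2/9.97e-05 = 1.023e+05 d.
K_eq = L / Σ(b_i/K_i) = 13.41 / 1.023e+05 = 0.0001311 m/day.
Q = K_eq · A · (Δh/L) = 0.0001311 × 1480 × (7.02/13.41) = 0.1016 m³/day.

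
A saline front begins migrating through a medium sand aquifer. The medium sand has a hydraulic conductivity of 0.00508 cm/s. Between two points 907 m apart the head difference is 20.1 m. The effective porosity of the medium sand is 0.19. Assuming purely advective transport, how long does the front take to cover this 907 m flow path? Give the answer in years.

4.85

Convert K: 0.00508 cm/s × 864 = 4.389 m/day.
Hydraulic gradient i = Δh / L = 20.1 / 907 = 0.02216.
Darcy flux q = K · i = 4.389 × 0.02216 = 0.09727 m/day.
Seepage velocity v = q / n_e = 0.09727 / 0.19 = 0.5119 m/day.
Travel time t = L / v = 907 / 0.5119 = 1772 days = 4.851 years.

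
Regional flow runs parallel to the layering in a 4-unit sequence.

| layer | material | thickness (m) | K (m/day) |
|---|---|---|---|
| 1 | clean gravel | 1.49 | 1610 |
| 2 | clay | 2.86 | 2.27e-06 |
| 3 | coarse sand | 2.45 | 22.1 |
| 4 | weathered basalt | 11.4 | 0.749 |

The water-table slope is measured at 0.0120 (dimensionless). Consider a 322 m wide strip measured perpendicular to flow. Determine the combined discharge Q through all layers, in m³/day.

9510

Flow is parallel to layering, so each bed carries its own Darcy discharge and the transmissivities add.
Σ(K_i·b_i) = 1610×1.49 + 2.27e-06×2.86 + 22.1×2.45 + 0.749×11.4 = 2462 m²/day.
Hydraulic gradient i = 0.0120.
Q = Σ(K_i·b_i) · W · i = 2462 × 322 × 0.01200 = 9512 m³/day.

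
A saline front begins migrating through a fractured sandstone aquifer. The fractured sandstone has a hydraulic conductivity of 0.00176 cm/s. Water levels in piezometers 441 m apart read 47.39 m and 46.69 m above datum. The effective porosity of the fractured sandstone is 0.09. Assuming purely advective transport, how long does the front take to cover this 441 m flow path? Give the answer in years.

Convert K: 0.00176 cm/s × 864 = 1.521 m/day.
Hydraulic gradient i = (47.39 − 46.69) / 441 = 0.7 / 441 = 0.001587.
Darcy flux q = K · i = 1.521 × 0.001587 = 0.002414 m/day.
Seepage velocity v = q / n_e = 0.002414 / 0.09 = 0.02682 m/day.
Travel time t = L / v = 441 / 0.02682 = 16444 days = 45.02 years.

45.0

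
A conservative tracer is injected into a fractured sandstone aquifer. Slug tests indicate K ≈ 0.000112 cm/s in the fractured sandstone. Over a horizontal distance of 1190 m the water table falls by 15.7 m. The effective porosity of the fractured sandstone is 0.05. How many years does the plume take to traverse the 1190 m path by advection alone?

128

Convert K: 0.000112 cm/s × 864 = 0.09677 m/day.
Hydraulic gradient i = Δh / L = 15.7 / 1190 = 0.01319.
Darcy flux q = K · i = 0.09677 × 0.01319 = 0.001277 m/day.
Seepage velocity v = q / n_e = 0.001277 / 0.05 = 0.02553 m/day.
Travel time t = L / v = 1190 / 0.02553 = 46605 days = 127.6 years.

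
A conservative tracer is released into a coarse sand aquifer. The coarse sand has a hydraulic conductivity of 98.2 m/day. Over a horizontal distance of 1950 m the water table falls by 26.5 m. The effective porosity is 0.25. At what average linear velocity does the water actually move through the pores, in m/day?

5.34

Hydraulic gradient i = Δh / L = 26.5 / 1950 = 0.01359.
Darcy flux q = K · i = 98.20 × 0.01359 = 1.335 m/day.
Seepage velocity v = q / n_e = 1.335 / 0.25 = 5.338 m/day.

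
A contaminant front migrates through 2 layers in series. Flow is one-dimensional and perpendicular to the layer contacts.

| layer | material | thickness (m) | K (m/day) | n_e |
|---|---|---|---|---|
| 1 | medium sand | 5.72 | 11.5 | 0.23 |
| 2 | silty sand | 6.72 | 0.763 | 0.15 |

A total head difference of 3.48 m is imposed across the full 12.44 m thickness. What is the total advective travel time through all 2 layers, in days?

6.21

With flow normal to the layers, continuity requires the same specific discharge q through every layer.
Σ(b_i/K_i) = 5.72/11.5 + 6.72/0.763 = 9.305 d.
q = Δh / Σ(b_i/K_i) = 3.48 / 9.305 = 0.3740 m/day.
In each layer the seepage velocity is v_i = q/n_i, so the layer transit time is t_i = b_i·n_i / q:
  layer 1 (medium sand): t_1 = 5.72 × 0.23 / 0.3740 = 3.518 d
  layer 2 (silty sand): t_2 = 6.72 × 0.15 / 0.3740 = 2.695 d
Total t = Σ t_i = 6.213 days.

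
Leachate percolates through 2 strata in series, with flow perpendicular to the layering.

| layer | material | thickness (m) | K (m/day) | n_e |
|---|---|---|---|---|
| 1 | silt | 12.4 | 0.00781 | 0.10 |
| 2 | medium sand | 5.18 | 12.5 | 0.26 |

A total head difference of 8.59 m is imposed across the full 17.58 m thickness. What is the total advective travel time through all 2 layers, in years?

1.31

With flow normal to the layers, continuity requires the same specific discharge q through every layer.
Σ(b_i/K_i) = 12.4/0.00781 + 5.18/12.5 = 1588 d.
q = Δh / Σ(b_i/K_i) = 8.59 / 1588 = 0.005409 m/day.
In each layer the seepage velocity is v_i = q/n_i, so the layer transit time is t_i = b_i·n_i / q:
  layer 1 (silt): t_1 = 12.4 × 0.10 / 0.005409 = 229.3 d
  layer 2 (medium sand): t_2 = 5.18 × 0.26 / 0.005409 = 249.0 d
Total t = Σ t_i = 478.2 days = 1.309 years.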